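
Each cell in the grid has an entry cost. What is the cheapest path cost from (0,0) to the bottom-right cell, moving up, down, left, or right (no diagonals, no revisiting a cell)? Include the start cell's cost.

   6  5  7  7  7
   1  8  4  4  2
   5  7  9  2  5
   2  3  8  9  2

32

One optimal route is r0c0→r1c0→r1c1→r1c2→r1c3→r1c4→r2c4→r3c4.
Its cost is 6 + 1 + 8 + 4 + 4 + 2 + 5 + 2 = 32.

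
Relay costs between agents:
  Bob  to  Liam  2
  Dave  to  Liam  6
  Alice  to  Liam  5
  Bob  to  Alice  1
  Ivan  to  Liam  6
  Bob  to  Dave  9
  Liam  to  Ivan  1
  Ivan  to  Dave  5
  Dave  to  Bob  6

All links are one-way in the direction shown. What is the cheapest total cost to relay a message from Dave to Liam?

6

Routes from Dave to Liam:
Dave - Liam: 6
Dave - Bob - Liam: 6 + 2 = 8
Dave - Bob - Alice - Liam: 6 + 1 + 5 = 12
Best route has total 6.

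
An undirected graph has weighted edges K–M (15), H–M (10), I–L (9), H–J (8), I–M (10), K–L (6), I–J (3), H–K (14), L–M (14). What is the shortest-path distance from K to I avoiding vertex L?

Paths from K to I avoiding L:
K→H→J→I: 14 + 8 + 3 = 25
K→M→H→J→I: 15 + 10 + 8 + 3 = 36
K→H→M→I: 14 + 10 + 10 = 34
K→M→I: 15 + 10 = 25
Best route has total 25.

25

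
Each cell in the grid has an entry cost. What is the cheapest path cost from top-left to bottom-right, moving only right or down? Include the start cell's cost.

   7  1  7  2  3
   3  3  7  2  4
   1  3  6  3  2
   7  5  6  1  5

28

Path (0,0) -> (0,1) -> (0,2) -> (0,3) -> (1,3) -> (2,3) -> (3,3) -> (3,4): 7 + 1 + 7 + 2 + 2 + 3 + 1 + 5 = 28.
(Top row then right column would cost 31.)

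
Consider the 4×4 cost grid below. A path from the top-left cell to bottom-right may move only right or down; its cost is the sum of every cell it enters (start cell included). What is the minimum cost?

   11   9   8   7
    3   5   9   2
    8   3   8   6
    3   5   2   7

Take (0,0) → (1,0) → (1,1) → (2,1) → (3,1) → (3,2) → (3,3) for a total of 11 + 3 + 5 + 3 + 5 + 2 + 7 = 36.

36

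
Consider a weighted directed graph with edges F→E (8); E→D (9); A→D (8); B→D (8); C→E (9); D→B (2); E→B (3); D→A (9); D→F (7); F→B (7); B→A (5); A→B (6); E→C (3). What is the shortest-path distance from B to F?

15

Routes from B to F:
B-D-F: 8 + 7 = 15
B-A-D-F: 5 + 8 + 7 = 20
Best route has total 15.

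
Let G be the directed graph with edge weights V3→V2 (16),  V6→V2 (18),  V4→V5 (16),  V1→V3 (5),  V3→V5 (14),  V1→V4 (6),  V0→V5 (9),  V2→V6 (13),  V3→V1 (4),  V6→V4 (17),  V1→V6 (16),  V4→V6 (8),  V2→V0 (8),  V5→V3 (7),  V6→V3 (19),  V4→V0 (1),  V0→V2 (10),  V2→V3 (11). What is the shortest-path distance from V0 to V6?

Some routes from V0 to V6:
V0 -> V5 -> V3 -> V1 -> V6: 9 + 7 + 4 + 16 = 36
V0 -> V5 -> V3 -> V1 -> V4 -> V6: 9 + 7 + 4 + 6 + 8 = 34
V0 -> V2 -> V6: 10 + 13 = 23
V0 -> V2 -> V3 -> V1 -> V4 -> V6: 10 + 11 + 4 + 6 + 8 = 39
V0 -> V2 -> V3 -> V1 -> V6: 10 + 11 + 4 + 16 = 41
Shortest: 23.

23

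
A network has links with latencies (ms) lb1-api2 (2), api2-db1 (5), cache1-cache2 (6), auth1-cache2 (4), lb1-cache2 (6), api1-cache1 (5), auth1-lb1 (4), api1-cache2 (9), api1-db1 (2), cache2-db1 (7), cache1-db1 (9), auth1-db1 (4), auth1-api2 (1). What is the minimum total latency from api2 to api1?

A few of the api2→api1 routes:
api2 → lb1 → auth1 → db1 → api1: 2 + 4 + 4 + 2 = 12
api2 → db1 → api1: 5 + 2 = 7
api2 → auth1 → db1 → api1: 1 + 4 + 2 = 7
The minimum is 7 ms.

7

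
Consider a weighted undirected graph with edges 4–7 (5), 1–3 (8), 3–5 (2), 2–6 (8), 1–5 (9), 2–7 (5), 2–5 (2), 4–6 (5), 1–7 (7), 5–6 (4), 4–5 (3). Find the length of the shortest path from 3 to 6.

Some routes from 3 to 6:
3 -> 5 -> 6: 2 + 4 = 6
3 -> 5 -> 4 -> 6: 2 + 3 + 5 = 10
3 -> 5 -> 2 -> 6: 2 + 2 + 8 = 12
The minimum is 6.

6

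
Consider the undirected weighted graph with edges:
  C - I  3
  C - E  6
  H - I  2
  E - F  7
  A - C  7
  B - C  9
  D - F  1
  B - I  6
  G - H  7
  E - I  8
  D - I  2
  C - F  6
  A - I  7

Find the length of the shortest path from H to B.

8

Some routes from H to B:
H→I→D→F→C→B: 2 + 2 + 1 + 6 + 9 = 20
H→I→A→C→B: 2 + 7 + 7 + 9 = 25
H→I→E→C→B: 2 + 8 + 6 + 9 = 25
H→I→B: 2 + 6 = 8
H→I→C→B: 2 + 3 + 9 = 14
Best route has total 8.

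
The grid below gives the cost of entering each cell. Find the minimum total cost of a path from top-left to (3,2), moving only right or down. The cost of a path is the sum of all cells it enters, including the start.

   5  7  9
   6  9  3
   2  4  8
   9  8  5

30

One optimal route is r0c0→r1c0→r2c0→r2c1→r2c2→r3c2.
Its cost is 5 + 6 + 2 + 4 + 8 + 5 = 30.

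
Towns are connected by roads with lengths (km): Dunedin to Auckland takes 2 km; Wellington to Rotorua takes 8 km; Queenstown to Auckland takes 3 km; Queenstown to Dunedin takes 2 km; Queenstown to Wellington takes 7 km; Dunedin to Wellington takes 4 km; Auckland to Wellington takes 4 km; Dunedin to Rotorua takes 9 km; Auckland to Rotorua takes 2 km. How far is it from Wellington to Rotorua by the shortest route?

6

Comparing a few candidate routes:
Wellington→Dunedin→Queenstown→Auckland→Rotorua: 4 + 2 + 3 + 2 = 11
Wellington→Rotorua: 8
Wellington→Auckland→Rotorua: 4 + 2 = 6
Wellington→Dunedin→Auckland→Rotorua: 4 + 2 + 2 = 8
The minimum is 6 km.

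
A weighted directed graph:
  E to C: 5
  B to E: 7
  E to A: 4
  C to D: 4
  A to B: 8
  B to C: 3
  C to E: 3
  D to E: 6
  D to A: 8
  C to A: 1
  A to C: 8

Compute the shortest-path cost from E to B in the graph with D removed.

12

Candidate routes:
E→A→B: 4 + 8 = 12
E→C→A→B: 5 + 1 + 8 = 14
Best route has total 12.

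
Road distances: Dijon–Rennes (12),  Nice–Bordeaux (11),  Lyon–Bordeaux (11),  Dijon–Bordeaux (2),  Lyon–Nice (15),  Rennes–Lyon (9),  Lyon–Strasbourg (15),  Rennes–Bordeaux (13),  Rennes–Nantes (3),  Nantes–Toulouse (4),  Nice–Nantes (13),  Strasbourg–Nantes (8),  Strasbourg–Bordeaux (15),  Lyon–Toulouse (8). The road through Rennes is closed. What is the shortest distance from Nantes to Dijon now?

25

Some routes from Nantes to Dijon avoiding Rennes:
Nantes→Strasbourg→Bordeaux→Dijon: 8 + 15 + 2 = 25
Nantes→Strasbourg→Lyon→Bordeaux→Dijon: 8 + 15 + 11 + 2 = 36
Nantes→Nice→Lyon→Bordeaux→Dijon: 13 + 15 + 11 + 2 = 41
Nantes→Nice→Bordeaux→Dijon: 13 + 11 + 2 = 26
Nantes→Toulouse→Lyon→Nice→Bordeaux→Dijon: 4 + 8 + 15 + 11 + 2 = 40
Nantes→Toulouse→Lyon→Bordeaux→Dijon: 4 + 8 + 11 + 2 = 25
Best route has total 25.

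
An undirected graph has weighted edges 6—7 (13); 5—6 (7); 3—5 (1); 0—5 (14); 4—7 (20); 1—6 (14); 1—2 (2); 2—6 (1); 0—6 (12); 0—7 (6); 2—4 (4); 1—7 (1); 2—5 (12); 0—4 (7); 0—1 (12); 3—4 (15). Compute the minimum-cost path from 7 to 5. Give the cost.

Comparing a few candidate routes:
7→1→2→6→5: 1 + 2 + 1 + 7 = 11
7→0→5: 6 + 14 = 20
7→1→2→5: 1 + 2 + 12 = 15
7→6→5: 13 + 7 = 20
Shortest: 11.

11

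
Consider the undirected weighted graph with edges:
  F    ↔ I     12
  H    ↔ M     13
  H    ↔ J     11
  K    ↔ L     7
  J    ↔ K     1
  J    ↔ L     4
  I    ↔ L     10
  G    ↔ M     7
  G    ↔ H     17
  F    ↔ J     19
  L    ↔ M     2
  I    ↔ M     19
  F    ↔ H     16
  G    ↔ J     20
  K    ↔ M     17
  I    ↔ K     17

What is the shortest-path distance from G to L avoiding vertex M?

Some routes from G to L avoiding M:
G-H-J-K-L: 17 + 11 + 1 + 7 = 36
G-J-K-L: 20 + 1 + 7 = 28
G-H-J-L: 17 + 11 + 4 = 32
G-J-K-I-L: 20 + 1 + 17 + 10 = 48
G-J-L: 20 + 4 = 24
The minimum is 24.

24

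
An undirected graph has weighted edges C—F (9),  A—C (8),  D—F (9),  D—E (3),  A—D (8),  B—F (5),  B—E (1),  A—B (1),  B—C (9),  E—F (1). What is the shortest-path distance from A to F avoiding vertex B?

Paths from A to F avoiding B:
A→C→F: 8 + 9 = 17
A→D→E→F: 8 + 3 + 1 = 12
A→D→F: 8 + 9 = 17
The minimum is 12.

12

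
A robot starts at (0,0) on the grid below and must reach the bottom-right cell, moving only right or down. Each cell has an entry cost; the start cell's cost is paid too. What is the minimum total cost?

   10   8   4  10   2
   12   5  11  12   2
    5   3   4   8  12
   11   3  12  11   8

56

Take [0,0] → [0,1] → [0,2] → [0,3] → [0,4] → [1,4] → [2,4] → [3,4] for a total of 10 + 8 + 4 + 10 + 2 + 2 + 12 + 8 = 56.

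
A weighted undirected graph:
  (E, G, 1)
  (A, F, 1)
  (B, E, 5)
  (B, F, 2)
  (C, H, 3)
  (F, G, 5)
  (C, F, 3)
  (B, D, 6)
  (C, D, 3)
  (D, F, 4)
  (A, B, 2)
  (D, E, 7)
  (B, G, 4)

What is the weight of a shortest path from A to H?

A few of the A→H routes:
A - B - F - D - C - H: 2 + 2 + 4 + 3 + 3 = 14
A - B - D - C - H: 2 + 6 + 3 + 3 = 14
A - B - F - C - H: 2 + 2 + 3 + 3 = 10
A - F - D - C - H: 1 + 4 + 3 + 3 = 11
A - F - C - H: 1 + 3 + 3 = 7
A - F - B - D - C - H: 1 + 2 + 6 + 3 + 3 = 15
The minimum is 7.

7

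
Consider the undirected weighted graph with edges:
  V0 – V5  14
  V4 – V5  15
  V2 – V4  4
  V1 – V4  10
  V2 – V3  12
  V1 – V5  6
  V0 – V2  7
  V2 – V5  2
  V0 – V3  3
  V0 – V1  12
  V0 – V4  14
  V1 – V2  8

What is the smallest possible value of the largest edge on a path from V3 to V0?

Comparing a few candidate routes:
V3 - V2 - V0: max(12, 7) = 12
V3 - V2 - V1 - V0: max(12, 8, 12) = 12
V3 - V2 - V4 - V1 - V0: max(12, 4, 10, 12) = 12
V3 - V0: max(3) = 3
V3 - V2 - V5 - V1 - V0: max(12, 2, 6, 12) = 12
Best route has worst link 3.

3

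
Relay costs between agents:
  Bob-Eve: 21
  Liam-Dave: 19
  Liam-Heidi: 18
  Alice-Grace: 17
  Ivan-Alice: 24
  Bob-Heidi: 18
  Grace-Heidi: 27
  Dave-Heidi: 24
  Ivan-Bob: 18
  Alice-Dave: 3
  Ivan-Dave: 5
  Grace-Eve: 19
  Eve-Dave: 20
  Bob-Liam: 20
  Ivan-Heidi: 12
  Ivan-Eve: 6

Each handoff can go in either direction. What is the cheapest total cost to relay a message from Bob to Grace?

A few of the Bob→Grace routes:
Bob - Ivan - Eve - Grace: 18 + 6 + 19 = 43
Bob - Ivan - Dave - Alice - Grace: 18 + 5 + 3 + 17 = 43
Bob - Eve - Grace: 21 + 19 = 40
The minimum is 40.

40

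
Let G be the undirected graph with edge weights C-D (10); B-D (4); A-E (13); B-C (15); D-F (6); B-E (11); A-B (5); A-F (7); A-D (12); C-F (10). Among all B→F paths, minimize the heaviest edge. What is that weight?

6

Some routes from B to F:
B-A-F: max(5, 7) = 7
B-D-C-F: max(4, 10, 10) = 10
B-D-F: max(4, 6) = 6
Best route has worst link 6.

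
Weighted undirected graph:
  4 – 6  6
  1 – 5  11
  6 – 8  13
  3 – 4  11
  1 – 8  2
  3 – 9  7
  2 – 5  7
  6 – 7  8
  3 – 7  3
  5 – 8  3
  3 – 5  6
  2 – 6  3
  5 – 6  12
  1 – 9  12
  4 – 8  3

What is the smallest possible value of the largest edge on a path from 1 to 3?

A few of the 1→3 routes:
1 - 8 - 5 - 2 - 6 - 7 - 3: max(2, 3, 7, 3, 8, 3) = 8
1 - 8 - 4 - 6 - 2 - 5 - 3: max(2, 3, 6, 3, 7, 6) = 7
1 - 5 - 2 - 6 - 7 - 3: max(11, 7, 3, 8, 3) = 11
1 - 8 - 4 - 6 - 7 - 3: max(2, 3, 6, 8, 3) = 8
1 - 5 - 2 - 6 - 4 - 3: max(11, 7, 3, 6, 11) = 11
1 - 8 - 5 - 3: max(2, 3, 6) = 6
The minimum achievable maximum is 6.

6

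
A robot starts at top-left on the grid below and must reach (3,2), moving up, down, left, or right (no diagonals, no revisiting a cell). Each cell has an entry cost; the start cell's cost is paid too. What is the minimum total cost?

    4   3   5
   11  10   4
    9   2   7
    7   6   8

Cheapest: [0,0]→[0,1]→[0,2]→[1,2]→[2,2]→[3,2]
  4 + 3 + 5 + 4 + 7 + 8 = 31

31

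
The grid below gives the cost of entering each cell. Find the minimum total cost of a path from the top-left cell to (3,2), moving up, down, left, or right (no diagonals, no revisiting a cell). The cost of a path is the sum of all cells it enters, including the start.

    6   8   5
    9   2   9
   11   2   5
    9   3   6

Cheapest: [0,0] [0,1] [1,1] [2,1] [3,1] [3,2]
  6 + 8 + 2 + 2 + 3 + 6 = 27

27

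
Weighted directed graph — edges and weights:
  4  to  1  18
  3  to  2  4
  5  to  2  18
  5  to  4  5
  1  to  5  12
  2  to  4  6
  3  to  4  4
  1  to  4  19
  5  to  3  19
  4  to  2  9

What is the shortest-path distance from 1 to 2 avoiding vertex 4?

Candidate routes:
1-5-2: 12 + 18 = 30
1-5-3-2: 12 + 19 + 4 = 35
The minimum is 30.

30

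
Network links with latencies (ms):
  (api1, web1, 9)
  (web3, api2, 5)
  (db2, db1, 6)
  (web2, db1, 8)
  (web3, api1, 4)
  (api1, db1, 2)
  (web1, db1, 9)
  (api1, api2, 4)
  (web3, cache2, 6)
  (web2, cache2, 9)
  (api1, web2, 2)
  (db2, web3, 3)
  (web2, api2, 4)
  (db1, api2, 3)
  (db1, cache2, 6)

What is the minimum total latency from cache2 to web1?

15

A few of the cache2→web1 routes:
cache2→web3→api1→web1: 6 + 4 + 9 = 19
cache2→db1→api1→web1: 6 + 2 + 9 = 17
cache2→db1→web1: 6 + 9 = 15
The minimum is 15 ms.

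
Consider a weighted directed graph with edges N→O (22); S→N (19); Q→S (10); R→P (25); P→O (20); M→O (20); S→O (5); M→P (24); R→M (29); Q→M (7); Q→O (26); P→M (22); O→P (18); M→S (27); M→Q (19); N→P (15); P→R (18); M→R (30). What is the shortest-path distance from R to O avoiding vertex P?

Some routes from R to O avoiding P:
R -> M -> Q -> S -> O: 29 + 19 + 10 + 5 = 63
R -> M -> S -> O: 29 + 27 + 5 = 61
R -> M -> O: 29 + 20 = 49
R -> M -> S -> N -> O: 29 + 27 + 19 + 22 = 97
R -> M -> Q -> O: 29 + 19 + 26 = 74
Shortest: 49.

49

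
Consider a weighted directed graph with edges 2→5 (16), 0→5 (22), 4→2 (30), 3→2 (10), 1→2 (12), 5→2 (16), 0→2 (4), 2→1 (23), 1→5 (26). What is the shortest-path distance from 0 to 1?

27

Routes from 0 to 1:
0 -> 2 -> 1: 4 + 23 = 27
0 -> 5 -> 2 -> 1: 22 + 16 + 23 = 61
Best route has total 27.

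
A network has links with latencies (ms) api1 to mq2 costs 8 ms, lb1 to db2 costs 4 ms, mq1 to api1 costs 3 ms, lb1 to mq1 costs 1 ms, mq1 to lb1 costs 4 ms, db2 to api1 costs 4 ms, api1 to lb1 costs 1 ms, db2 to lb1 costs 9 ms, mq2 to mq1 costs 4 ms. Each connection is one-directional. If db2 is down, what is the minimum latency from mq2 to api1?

7

Paths from mq2 to api1 avoiding db2:
mq2 - mq1 - api1: 4 + 3 = 7
The minimum is 7 ms.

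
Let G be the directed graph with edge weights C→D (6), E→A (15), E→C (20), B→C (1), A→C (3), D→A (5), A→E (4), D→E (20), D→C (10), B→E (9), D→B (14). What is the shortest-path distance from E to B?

Routes from E to B:
E -> A -> C -> D -> B: 15 + 3 + 6 + 14 = 38
E -> C -> D -> B: 20 + 6 + 14 = 40
Best route has total 38.

38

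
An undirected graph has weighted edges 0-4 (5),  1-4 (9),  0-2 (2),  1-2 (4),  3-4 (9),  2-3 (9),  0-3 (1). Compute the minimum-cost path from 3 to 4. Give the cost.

Some routes from 3 to 4:
3→4: 9
3→0→2→1→4: 1 + 2 + 4 + 9 = 16
3→0→4: 1 + 5 = 6
Shortest: 6.

6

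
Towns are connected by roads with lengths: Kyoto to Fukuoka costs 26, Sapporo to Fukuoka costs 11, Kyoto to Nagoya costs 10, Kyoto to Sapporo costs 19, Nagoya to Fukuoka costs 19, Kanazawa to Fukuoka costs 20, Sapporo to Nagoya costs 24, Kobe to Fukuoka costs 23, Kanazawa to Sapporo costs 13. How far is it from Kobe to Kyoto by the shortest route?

Some routes from Kobe to Kyoto:
Kobe→Fukuoka→Sapporo→Kyoto: 23 + 11 + 19 = 53
Kobe→Fukuoka→Nagoya→Kyoto: 23 + 19 + 10 = 52
Kobe→Fukuoka→Kanazawa→Sapporo→Kyoto: 23 + 20 + 13 + 19 = 75
Kobe→Fukuoka→Sapporo→Nagoya→Kyoto: 23 + 11 + 24 + 10 = 68
Kobe→Fukuoka→Kyoto: 23 + 26 = 49
Kobe→Fukuoka→Nagoya→Sapporo→Kyoto: 23 + 19 + 24 + 19 = 85
Best route has total 49.

49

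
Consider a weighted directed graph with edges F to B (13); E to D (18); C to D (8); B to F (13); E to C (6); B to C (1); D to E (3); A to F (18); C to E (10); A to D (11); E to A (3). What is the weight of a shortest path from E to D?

Paths from E to D:
E→D: 18
E→C→D: 6 + 8 = 14
E→A→F→B→C→D: 3 + 18 + 13 + 1 + 8 = 43
E→A→D: 3 + 11 = 14
The minimum is 14.

14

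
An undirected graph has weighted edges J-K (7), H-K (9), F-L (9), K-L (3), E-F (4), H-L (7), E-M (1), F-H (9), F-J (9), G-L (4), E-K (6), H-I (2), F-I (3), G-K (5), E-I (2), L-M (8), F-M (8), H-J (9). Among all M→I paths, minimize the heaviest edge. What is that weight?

Comparing a few candidate routes:
M-F-I: max(8, 3) = 8
M-E-I: max(1, 2) = 2
M-E-F-I: max(1, 4, 3) = 4
M-E-K-G-L-H-I: max(1, 6, 5, 4, 7, 2) = 7
M-E-K-L-H-I: max(1, 6, 3, 7, 2) = 7
Smallest bottleneck: 2.

2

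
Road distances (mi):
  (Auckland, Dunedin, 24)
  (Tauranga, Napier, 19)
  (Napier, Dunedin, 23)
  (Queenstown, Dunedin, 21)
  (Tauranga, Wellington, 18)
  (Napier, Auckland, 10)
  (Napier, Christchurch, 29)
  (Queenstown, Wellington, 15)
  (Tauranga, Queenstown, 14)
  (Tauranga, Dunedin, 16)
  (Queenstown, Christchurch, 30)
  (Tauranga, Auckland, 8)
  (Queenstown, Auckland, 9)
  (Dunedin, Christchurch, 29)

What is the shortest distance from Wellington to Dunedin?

Checking several routes:
Wellington→Queenstown→Auckland→Tauranga→Dunedin: 15 + 9 + 8 + 16 = 48
Wellington→Tauranga→Dunedin: 18 + 16 = 34
Wellington→Queenstown→Dunedin: 15 + 21 = 36
Wellington→Queenstown→Auckland→Dunedin: 15 + 9 + 24 = 48
Wellington→Queenstown→Tauranga→Dunedin: 15 + 14 + 16 = 45
Best route has total 34 mi.

34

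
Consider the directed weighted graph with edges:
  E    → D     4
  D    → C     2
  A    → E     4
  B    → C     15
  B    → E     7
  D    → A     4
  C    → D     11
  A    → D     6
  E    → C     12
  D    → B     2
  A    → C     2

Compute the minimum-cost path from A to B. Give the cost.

Paths from A to B:
A-D-B: 6 + 2 = 8
A-E-D-B: 4 + 4 + 2 = 10
A-C-D-B: 2 + 11 + 2 = 15
A-E-C-D-B: 4 + 12 + 11 + 2 = 29
Best route has total 8.

8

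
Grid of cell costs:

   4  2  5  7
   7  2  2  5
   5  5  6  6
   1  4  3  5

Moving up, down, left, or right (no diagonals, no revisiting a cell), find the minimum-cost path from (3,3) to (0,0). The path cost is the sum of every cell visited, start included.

24

Best path: r3c3 r3c2 r2c2 r1c2 r1c1 r0c1 r0c0
Cost: 5 + 3 + 6 + 2 + 2 + 2 + 4 = 24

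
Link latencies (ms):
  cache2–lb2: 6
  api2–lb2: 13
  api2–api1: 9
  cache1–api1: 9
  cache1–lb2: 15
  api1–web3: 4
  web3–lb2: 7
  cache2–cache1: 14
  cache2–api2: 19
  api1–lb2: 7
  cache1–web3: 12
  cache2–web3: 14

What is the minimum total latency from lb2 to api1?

7

A few of the lb2→api1 routes:
lb2 → api1: 7
lb2 → cache1 → api1: 15 + 9 = 24
lb2 → web3 → api1: 7 + 4 = 11
lb2 → cache2 → web3 → api1: 6 + 14 + 4 = 24
lb2 → api2 → api1: 13 + 9 = 22
The minimum is 7 ms.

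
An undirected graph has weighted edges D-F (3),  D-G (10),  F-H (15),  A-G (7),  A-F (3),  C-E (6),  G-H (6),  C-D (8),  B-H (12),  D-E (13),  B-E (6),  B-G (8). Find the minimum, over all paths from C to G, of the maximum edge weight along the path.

Some routes from C to G:
C → E → B → H → G: max(6, 6, 12, 6) = 12
C → E → D → F → A → G: max(6, 13, 3, 3, 7) = 13
C → D → F → A → G: max(8, 3, 3, 7) = 8
C → E → B → G: max(6, 6, 8) = 8
C → E → D → G: max(6, 13, 10) = 13
C → D → G: max(8, 10) = 10
Best route has worst link 8.

8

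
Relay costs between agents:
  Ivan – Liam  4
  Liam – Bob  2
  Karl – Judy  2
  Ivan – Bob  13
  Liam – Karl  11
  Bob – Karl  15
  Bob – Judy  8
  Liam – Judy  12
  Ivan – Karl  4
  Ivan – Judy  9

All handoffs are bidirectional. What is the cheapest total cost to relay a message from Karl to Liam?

8

Some routes from Karl to Liam:
Karl-Judy-Bob-Liam: 2 + 8 + 2 = 12
Karl-Liam: 11
Karl-Judy-Liam: 2 + 12 = 14
Karl-Ivan-Liam: 4 + 4 = 8
Karl-Bob-Liam: 15 + 2 = 17
Karl-Judy-Ivan-Liam: 2 + 9 + 4 = 15
Best route has total 8.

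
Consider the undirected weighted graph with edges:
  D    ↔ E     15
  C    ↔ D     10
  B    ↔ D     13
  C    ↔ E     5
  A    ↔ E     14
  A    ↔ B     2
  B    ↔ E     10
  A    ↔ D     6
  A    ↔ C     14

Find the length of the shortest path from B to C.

A few of the B→C routes:
B-A-D-C: 2 + 6 + 10 = 18
B-A-C: 2 + 14 = 16
B-E-C: 10 + 5 = 15
The minimum is 15.

15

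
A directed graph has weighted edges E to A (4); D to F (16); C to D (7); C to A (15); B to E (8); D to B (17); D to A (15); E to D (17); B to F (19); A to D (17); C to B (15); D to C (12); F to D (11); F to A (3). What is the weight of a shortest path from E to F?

33

Some routes from E to F:
E -> D -> B -> F: 17 + 17 + 19 = 53
E -> A -> D -> F: 4 + 17 + 16 = 37
E -> D -> F: 17 + 16 = 33
Best route has total 33.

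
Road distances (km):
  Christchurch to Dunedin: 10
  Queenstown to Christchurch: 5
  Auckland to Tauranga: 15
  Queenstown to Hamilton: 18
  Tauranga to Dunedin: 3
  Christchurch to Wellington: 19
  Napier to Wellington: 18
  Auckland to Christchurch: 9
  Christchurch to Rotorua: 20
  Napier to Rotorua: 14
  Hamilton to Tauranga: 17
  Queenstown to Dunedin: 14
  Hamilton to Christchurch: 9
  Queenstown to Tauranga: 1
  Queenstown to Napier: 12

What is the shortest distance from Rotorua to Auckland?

29

Comparing a few candidate routes:
Rotorua→Napier→Queenstown→Christchurch→Auckland: 14 + 12 + 5 + 9 = 40
Rotorua→Christchurch→Queenstown→Tauranga→Auckland: 20 + 5 + 1 + 15 = 41
Rotorua→Christchurch→Dunedin→Tauranga→Auckland: 20 + 10 + 3 + 15 = 48
Rotorua→Napier→Queenstown→Tauranga→Auckland: 14 + 12 + 1 + 15 = 42
Rotorua→Christchurch→Auckland: 20 + 9 = 29
The minimum is 29 km.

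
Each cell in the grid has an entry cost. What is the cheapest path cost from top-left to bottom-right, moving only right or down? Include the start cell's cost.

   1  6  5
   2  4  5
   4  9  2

14

Take (0,0) → (1,0) → (1,1) → (1,2) → (2,2) for a total of 1 + 2 + 4 + 5 + 2 = 14.
(Top row then right column would cost 19.)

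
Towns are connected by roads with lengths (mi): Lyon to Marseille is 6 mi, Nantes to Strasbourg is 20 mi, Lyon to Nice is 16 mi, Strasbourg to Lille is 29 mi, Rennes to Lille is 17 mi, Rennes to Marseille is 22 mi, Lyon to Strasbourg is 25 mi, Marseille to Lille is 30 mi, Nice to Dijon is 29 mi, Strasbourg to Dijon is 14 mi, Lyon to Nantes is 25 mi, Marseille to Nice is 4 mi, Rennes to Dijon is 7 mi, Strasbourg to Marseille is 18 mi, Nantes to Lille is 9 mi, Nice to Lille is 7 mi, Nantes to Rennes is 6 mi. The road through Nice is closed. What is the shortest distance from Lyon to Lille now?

34

Comparing a few candidate routes:
Lyon → Marseille → Lille: 6 + 30 = 36
Lyon → Nantes → Rennes → Lille: 25 + 6 + 17 = 48
Lyon → Marseille → Rennes → Nantes → Lille: 6 + 22 + 6 + 9 = 43
Lyon → Nantes → Lille: 25 + 9 = 34
Lyon → Marseille → Strasbourg → Nantes → Lille: 6 + 18 + 20 + 9 = 53
Lyon → Marseille → Rennes → Lille: 6 + 22 + 17 = 45
Shortest: 34 mi.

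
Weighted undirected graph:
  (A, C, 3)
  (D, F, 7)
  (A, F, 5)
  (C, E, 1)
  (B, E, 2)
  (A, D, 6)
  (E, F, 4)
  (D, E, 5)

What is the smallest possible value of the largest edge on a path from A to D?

Paths from A to D:
A - D: max(6) = 6
A - F - D: max(5, 7) = 7
A - F - E - D: max(5, 4, 5) = 5
A - C - E - F - D: max(3, 1, 4, 7) = 7
A - C - E - D: max(3, 1, 5) = 5
Smallest bottleneck: 5.

5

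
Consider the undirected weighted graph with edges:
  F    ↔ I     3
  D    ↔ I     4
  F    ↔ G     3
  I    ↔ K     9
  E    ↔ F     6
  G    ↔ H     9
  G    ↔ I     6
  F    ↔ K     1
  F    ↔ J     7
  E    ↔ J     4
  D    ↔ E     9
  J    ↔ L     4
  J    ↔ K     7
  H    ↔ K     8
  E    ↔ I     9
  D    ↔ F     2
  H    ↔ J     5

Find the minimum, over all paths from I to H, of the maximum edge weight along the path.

A few of the I→H routes:
I - D - F - E - J - H: max(4, 2, 6, 4, 5) = 6
I - F - E - J - H: max(3, 6, 4, 5) = 6
I - G - F - E - J - H: max(6, 3, 6, 4, 5) = 6
I - D - F - J - H: max(4, 2, 7, 5) = 7
The minimum achievable maximum is 6.

6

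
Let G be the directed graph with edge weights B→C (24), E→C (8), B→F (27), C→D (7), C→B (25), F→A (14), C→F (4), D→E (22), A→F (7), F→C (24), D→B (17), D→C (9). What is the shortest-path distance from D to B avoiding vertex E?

17

Routes from D to B avoiding E:
D→B: 17
D→C→B: 9 + 25 = 34
The minimum is 17.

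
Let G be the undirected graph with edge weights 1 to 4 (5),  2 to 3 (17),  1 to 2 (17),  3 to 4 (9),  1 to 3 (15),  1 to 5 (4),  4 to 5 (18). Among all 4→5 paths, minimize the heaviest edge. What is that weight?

Paths from 4 to 5:
4-3-2-1-5: max(9, 17, 17, 4) = 17
4-3-1-5: max(9, 15, 4) = 15
4-1-5: max(5, 4) = 5
4-5: max(18) = 18
Best route has worst link 5.

5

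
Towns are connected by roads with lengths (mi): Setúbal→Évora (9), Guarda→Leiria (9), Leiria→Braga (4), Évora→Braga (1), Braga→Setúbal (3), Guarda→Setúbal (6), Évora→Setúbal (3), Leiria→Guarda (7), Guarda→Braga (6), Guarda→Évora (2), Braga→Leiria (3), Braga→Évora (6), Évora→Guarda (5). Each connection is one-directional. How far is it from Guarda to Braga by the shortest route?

3

Candidate routes:
Guarda -> Leiria -> Braga: 9 + 4 = 13
Guarda -> Évora -> Braga: 2 + 1 = 3
Guarda -> Setúbal -> Évora -> Braga: 6 + 9 + 1 = 16
Guarda -> Braga: 6
The minimum is 3 mi.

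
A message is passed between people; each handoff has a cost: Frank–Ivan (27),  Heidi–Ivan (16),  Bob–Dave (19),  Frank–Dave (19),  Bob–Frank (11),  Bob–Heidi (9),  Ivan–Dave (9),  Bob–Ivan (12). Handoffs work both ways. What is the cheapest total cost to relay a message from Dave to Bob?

Comparing a few candidate routes:
Dave-Ivan-Bob: 9 + 12 = 21
Dave-Bob: 19
Dave-Frank-Bob: 19 + 11 = 30
Shortest: 19.

19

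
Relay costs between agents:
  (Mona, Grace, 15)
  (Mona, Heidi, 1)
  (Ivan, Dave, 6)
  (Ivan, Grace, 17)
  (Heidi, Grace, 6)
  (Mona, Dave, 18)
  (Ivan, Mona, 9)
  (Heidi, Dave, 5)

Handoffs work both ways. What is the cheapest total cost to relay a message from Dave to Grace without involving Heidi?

Paths from Dave to Grace avoiding Heidi:
Dave -> Ivan -> Mona -> Grace: 6 + 9 + 15 = 30
Dave -> Ivan -> Grace: 6 + 17 = 23
Dave -> Mona -> Grace: 18 + 15 = 33
Dave -> Mona -> Ivan -> Grace: 18 + 9 + 17 = 44
Shortest: 23.

23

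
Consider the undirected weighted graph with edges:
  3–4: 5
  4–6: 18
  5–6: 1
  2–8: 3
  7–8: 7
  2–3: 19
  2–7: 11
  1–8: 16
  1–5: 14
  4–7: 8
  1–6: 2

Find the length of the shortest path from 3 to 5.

Checking several routes:
3 → 4 → 6 → 1 → 5: 5 + 18 + 2 + 14 = 39
3 → 4 → 7 → 8 → 1 → 6 → 5: 5 + 8 + 7 + 16 + 2 + 1 = 39
3 → 2 → 8 → 1 → 6 → 5: 19 + 3 + 16 + 2 + 1 = 41
3 → 4 → 6 → 5: 5 + 18 + 1 = 24
The minimum is 24.

24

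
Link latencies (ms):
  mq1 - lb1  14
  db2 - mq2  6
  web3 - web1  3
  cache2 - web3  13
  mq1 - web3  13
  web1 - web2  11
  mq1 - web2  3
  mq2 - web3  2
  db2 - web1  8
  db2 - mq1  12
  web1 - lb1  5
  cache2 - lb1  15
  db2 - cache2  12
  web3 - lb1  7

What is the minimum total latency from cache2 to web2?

27

A few of the cache2→web2 routes:
cache2→web3→mq1→web2: 13 + 13 + 3 = 29
cache2→web3→web1→web2: 13 + 3 + 11 = 27
cache2→db2→web1→web2: 12 + 8 + 11 = 31
cache2→lb1→web1→web2: 15 + 5 + 11 = 31
cache2→db2→mq1→web2: 12 + 12 + 3 = 27
Shortest: 27 ms.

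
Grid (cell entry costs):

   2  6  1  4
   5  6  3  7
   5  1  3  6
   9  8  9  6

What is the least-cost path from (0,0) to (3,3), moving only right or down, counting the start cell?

27

Cheapest: (0,0)→(0,1)→(0,2)→(1,2)→(2,2)→(2,3)→(3,3)
  2 + 6 + 1 + 3 + 3 + 6 + 6 = 27
(Top row then right column would cost 32.)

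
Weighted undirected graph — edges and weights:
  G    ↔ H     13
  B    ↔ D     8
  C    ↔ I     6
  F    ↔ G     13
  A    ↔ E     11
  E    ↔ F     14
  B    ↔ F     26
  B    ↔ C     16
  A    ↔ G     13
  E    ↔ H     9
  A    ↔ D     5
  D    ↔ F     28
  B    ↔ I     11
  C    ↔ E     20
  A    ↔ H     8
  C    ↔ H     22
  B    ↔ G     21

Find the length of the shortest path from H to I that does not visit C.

A few of the H→I routes:
H - G - B - I: 13 + 21 + 11 = 45
H - A - D - B - I: 8 + 5 + 8 + 11 = 32
H - E - A - D - B - I: 9 + 11 + 5 + 8 + 11 = 44
H - G - A - D - B - I: 13 + 13 + 5 + 8 + 11 = 50
H - A - G - B - I: 8 + 13 + 21 + 11 = 53
The minimum is 32.

32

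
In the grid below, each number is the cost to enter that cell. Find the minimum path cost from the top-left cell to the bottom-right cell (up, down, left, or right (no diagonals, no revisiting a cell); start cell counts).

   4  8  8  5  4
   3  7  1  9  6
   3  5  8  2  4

Take r0c0 r1c0 r1c1 r1c2 r2c2 r2c3 r2c4 for a total of 4 + 3 + 7 + 1 + 8 + 2 + 4 = 29.

29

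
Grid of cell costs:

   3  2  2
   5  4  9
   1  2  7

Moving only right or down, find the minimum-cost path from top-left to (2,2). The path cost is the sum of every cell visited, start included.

18

Take r0c0→r0c1→r1c1→r2c1→r2c2 for a total of 3 + 2 + 4 + 2 + 7 = 18.
(Top row then right column would cost 23.)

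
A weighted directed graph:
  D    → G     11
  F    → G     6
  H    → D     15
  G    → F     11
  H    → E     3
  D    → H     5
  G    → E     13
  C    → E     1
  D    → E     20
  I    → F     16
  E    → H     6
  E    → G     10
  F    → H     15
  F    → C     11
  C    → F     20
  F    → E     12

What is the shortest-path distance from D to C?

Paths from D to C:
D - G - F - C: 11 + 11 + 11 = 33
D - H - E - G - F - C: 5 + 3 + 10 + 11 + 11 = 40
D - E - G - F - C: 20 + 10 + 11 + 11 = 52
Best route has total 33.

33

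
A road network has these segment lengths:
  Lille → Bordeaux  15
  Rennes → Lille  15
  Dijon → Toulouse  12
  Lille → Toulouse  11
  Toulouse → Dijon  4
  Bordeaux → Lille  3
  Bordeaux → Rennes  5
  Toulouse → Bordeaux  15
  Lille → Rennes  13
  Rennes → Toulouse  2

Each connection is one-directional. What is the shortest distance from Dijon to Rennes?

Routes from Dijon to Rennes:
Dijon → Toulouse → Bordeaux → Lille → Rennes: 12 + 15 + 3 + 13 = 43
Dijon → Toulouse → Bordeaux → Rennes: 12 + 15 + 5 = 32
Shortest: 32.

32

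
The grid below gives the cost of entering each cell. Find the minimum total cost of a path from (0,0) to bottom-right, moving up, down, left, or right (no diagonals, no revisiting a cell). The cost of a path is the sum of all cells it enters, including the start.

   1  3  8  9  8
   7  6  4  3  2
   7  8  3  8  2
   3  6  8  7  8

Path (0,0) -> (0,1) -> (1,1) -> (1,2) -> (1,3) -> (1,4) -> (2,4) -> (3,4): 1 + 3 + 6 + 4 + 3 + 2 + 2 + 8 = 29.

29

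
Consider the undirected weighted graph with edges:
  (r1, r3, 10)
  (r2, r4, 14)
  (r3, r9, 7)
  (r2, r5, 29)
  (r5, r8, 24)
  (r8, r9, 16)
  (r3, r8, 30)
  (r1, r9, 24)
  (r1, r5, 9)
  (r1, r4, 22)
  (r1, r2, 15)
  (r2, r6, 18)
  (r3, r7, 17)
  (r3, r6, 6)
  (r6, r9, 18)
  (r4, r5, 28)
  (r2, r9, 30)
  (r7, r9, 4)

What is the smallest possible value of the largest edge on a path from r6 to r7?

7

A few of the r6→r7 routes:
r6→r2→r1→r3→r7: max(18, 15, 10, 17) = 18
r6→r2→r1→r3→r9→r7: max(18, 15, 10, 7, 4) = 18
r6→r3→r9→r7: max(6, 7, 4) = 7
r6→r9→r3→r7: max(18, 7, 17) = 18
r6→r3→r7: max(6, 17) = 17
Smallest bottleneck: 7.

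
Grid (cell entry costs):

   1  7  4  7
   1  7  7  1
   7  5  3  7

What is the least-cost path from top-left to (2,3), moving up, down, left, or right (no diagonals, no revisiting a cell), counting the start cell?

24

Cheapest: r0c0 -> r1c0 -> r1c1 -> r1c2 -> r1c3 -> r2c3
  1 + 1 + 7 + 7 + 1 + 7 = 24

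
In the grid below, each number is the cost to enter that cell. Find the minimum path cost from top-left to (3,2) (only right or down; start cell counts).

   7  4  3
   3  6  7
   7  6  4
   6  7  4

29

One optimal route is [0,0] -> [0,1] -> [0,2] -> [1,2] -> [2,2] -> [3,2].
Its cost is 7 + 4 + 3 + 7 + 4 + 4 = 29.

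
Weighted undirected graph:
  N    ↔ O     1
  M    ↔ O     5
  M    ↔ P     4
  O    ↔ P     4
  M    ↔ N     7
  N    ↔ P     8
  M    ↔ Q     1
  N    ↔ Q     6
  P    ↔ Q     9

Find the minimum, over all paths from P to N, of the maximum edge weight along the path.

4

A few of the P→N routes:
P→O→M→N: max(4, 5, 7) = 7
P→M→N: max(4, 7) = 7
P→M→O→N: max(4, 5, 1) = 5
P→O→N: max(4, 1) = 4
P→M→Q→N: max(4, 1, 6) = 6
P→O→M→Q→N: max(4, 5, 1, 6) = 6
Best route has worst link 4.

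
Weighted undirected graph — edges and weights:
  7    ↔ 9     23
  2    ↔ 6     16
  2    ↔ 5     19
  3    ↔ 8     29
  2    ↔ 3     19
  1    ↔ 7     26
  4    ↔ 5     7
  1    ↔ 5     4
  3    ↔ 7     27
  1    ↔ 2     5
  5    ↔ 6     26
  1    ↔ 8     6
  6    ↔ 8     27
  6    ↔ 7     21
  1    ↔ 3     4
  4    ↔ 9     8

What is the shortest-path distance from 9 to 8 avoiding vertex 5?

55

A few of the 9→8 routes:
9 → 7 → 3 → 1 → 8: 23 + 27 + 4 + 6 = 60
9 → 7 → 3 → 8: 23 + 27 + 29 = 79
9 → 7 → 3 → 2 → 1 → 8: 23 + 27 + 19 + 5 + 6 = 80
9 → 7 → 1 → 8: 23 + 26 + 6 = 55
9 → 7 → 6 → 2 → 1 → 8: 23 + 21 + 16 + 5 + 6 = 71
9 → 7 → 6 → 8: 23 + 21 + 27 = 71
Best route has total 55.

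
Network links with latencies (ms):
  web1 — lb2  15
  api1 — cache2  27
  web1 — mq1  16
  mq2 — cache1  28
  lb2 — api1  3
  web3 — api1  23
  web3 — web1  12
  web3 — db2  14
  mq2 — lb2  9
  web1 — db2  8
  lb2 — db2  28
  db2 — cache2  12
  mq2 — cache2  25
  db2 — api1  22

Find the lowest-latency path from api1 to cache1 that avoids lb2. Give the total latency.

80

Routes from api1 to cache1 avoiding lb2:
api1-web3-web1-db2-cache2-mq2-cache1: 23 + 12 + 8 + 12 + 25 + 28 = 108
api1-db2-cache2-mq2-cache1: 22 + 12 + 25 + 28 = 87
api1-web3-db2-cache2-mq2-cache1: 23 + 14 + 12 + 25 + 28 = 102
api1-cache2-mq2-cache1: 27 + 25 + 28 = 80
Shortest: 80 ms.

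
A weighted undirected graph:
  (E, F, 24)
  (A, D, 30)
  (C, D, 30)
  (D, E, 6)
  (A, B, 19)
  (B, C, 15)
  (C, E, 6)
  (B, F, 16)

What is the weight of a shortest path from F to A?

35

A few of the F→A routes:
F→E→C→B→A: 24 + 6 + 15 + 19 = 64
F→B→C→E→D→A: 16 + 15 + 6 + 6 + 30 = 73
F→B→A: 16 + 19 = 35
F→E→D→A: 24 + 6 + 30 = 60
F→E→C→D→A: 24 + 6 + 30 + 30 = 90
The minimum is 35.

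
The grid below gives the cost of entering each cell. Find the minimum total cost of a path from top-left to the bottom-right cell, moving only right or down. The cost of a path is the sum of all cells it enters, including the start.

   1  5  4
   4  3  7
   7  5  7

20

Cheapest: [0,0] [1,0] [1,1] [2,1] [2,2]
  1 + 4 + 3 + 5 + 7 = 20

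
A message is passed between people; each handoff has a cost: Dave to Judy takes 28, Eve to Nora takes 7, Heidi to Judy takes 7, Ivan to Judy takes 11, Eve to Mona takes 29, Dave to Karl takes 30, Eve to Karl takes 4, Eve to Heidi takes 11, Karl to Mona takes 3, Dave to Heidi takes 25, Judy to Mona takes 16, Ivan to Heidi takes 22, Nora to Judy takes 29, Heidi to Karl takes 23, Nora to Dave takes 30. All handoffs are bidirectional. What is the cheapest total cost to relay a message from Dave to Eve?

Checking several routes:
Dave - Judy - Mona - Karl - Eve: 28 + 16 + 3 + 4 = 51
Dave - Heidi - Eve: 25 + 11 = 36
Dave - Nora - Eve: 30 + 7 = 37
Dave - Heidi - Karl - Eve: 25 + 23 + 4 = 52
Dave - Judy - Heidi - Eve: 28 + 7 + 11 = 46
Dave - Karl - Eve: 30 + 4 = 34
The minimum is 34.

34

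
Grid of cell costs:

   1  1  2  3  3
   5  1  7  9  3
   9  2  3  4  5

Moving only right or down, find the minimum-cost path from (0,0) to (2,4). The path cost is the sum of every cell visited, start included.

Take [0,0] → [0,1] → [1,1] → [2,1] → [2,2] → [2,3] → [2,4] for a total of 1 + 1 + 1 + 2 + 3 + 4 + 5 = 17.
(Top row then right column would cost 18.)

17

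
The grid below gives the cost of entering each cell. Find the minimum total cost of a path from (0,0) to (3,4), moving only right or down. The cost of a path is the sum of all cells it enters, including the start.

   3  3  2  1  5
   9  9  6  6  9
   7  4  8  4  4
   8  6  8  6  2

Cheapest: [0,0]→[0,1]→[0,2]→[0,3]→[1,3]→[2,3]→[2,4]→[3,4]
  3 + 3 + 2 + 1 + 6 + 4 + 4 + 2 = 25

25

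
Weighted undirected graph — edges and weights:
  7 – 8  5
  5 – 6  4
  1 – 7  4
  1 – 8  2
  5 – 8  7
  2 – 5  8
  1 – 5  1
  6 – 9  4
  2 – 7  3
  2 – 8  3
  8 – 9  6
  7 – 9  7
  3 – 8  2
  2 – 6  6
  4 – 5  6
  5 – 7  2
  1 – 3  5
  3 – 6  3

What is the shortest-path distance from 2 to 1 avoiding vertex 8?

Some routes from 2 to 1 avoiding 8:
2 - 7 - 1: 3 + 4 = 7
2 - 5 - 1: 8 + 1 = 9
2 - 7 - 5 - 1: 3 + 2 + 1 = 6
Shortest: 6.

6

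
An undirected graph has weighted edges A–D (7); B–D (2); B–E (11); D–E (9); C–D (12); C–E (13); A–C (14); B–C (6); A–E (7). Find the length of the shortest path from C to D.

8

Comparing a few candidate routes:
C → A → D: 14 + 7 = 21
C → B → D: 6 + 2 = 8
C → D: 12
The minimum is 8.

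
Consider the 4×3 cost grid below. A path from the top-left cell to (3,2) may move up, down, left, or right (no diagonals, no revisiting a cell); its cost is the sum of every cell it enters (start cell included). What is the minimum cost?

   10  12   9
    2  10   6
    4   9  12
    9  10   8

43

One optimal route is (0,0) → (1,0) → (2,0) → (2,1) → (3,1) → (3,2).
Its cost is 10 + 2 + 4 + 9 + 10 + 8 = 43.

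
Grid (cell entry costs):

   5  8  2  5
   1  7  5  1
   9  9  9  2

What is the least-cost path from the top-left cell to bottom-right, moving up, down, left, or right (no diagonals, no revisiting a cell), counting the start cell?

21

Best path: [0,0] -> [1,0] -> [1,1] -> [1,2] -> [1,3] -> [2,3]
Cost: 5 + 1 + 7 + 5 + 1 + 2 = 21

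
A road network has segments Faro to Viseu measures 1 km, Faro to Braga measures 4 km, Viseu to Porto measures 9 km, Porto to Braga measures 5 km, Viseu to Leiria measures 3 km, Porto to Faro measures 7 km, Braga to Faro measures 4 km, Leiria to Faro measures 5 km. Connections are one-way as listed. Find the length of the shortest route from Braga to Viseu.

Paths from Braga to Viseu:
Braga -> Faro -> Viseu: 4 + 1 = 5
Shortest: 5 km.

5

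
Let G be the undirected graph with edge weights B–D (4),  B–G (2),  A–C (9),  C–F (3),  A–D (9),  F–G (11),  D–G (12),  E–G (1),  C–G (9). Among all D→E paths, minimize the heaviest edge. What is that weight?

Paths from D to E:
D - G - E: max(12, 1) = 12
D - B - G - E: max(4, 2, 1) = 4
D - A - C - F - G - E: max(9, 9, 3, 11, 1) = 11
D - A - C - G - E: max(9, 9, 9, 1) = 9
Smallest bottleneck: 4.

4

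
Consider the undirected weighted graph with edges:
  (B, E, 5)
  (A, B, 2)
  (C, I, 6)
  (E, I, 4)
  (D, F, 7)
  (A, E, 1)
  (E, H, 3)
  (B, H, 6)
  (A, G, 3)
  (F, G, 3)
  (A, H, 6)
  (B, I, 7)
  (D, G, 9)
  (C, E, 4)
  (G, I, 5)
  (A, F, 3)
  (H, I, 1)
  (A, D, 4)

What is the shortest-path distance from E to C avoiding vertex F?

A few of the E→C routes:
E - C: 4
E - I - C: 4 + 6 = 10
E - A - H - I - C: 1 + 6 + 1 + 6 = 14
E - H - I - C: 3 + 1 + 6 = 10
E - A - G - I - C: 1 + 3 + 5 + 6 = 15
Shortest: 4.

4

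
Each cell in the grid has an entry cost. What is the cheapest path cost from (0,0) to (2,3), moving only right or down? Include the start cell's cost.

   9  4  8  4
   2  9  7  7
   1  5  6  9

32

Take [0,0] [1,0] [2,0] [2,1] [2,2] [2,3] for a total of 9 + 2 + 1 + 5 + 6 + 9 = 32.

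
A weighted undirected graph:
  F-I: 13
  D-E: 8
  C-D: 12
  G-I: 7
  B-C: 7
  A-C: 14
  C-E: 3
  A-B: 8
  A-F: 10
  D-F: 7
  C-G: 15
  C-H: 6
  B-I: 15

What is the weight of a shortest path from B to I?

15

Checking several routes:
B -> I: 15
B -> C -> G -> I: 7 + 15 + 7 = 29
B -> A -> F -> I: 8 + 10 + 13 = 31
The minimum is 15.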